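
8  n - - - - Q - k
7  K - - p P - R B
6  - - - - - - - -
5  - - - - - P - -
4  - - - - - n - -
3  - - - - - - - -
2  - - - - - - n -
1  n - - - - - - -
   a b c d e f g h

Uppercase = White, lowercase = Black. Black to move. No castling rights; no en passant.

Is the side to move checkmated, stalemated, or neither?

checkmate

Black to move; black king on h8.
In check: yes, from the white queen on f8.
King squares — g7: attacked by Qf8; h7: attacked by Rg7; g8: attacked by Rg7.
Legal moves for Black: none.
In check with no legal moves → checkmate.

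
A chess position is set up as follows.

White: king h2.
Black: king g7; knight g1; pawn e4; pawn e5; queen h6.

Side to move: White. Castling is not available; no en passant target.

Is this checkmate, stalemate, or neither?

White to move; white king on h2.
In check: yes, from the black queen on h6.
King squares — g1: available; h1: attacked by Qh6; g2: available; g3: available; h3: attacked by Ng1.
Legal moves for White: Kg3, Kg2, Kxg1.
White is in check but has 3 legal moves → neither.

neither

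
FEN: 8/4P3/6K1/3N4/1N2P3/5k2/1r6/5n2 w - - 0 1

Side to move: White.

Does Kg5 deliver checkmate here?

no

After Kg5: black king on f3; in check: no.
Black is not in check, so this cannot be checkmate.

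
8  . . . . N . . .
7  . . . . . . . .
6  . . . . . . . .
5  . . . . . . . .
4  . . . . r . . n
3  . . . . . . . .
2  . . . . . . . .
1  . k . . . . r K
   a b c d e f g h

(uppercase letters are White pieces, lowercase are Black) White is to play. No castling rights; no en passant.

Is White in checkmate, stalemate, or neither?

White to move; white king on h1.
In check: yes, from the black rook on g1.
Legal moves for White: Kh2, Kxg1.
White is in check but has 2 legal moves → neither.

neither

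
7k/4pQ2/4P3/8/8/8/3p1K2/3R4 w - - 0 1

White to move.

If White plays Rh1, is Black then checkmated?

After Rh1: black king on h8; in check: yes, from the white rook on h1.
King squares — g7: attacked by Qf7; h7: attacked by Rh1; g8: attacked by Qf7.
Black has no legal moves → checkmate.

yes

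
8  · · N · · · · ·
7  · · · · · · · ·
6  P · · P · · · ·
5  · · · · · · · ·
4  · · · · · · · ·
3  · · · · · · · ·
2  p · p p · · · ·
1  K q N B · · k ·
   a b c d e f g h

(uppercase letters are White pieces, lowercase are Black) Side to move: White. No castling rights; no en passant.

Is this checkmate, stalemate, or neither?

checkmate

White to move; white king on a1.
In check: yes, from the black queen on b1.
King squares — b1: attacked by Pa2; a2: attacked by Qb1; b2: attacked by Qb1.
Legal moves for White: none.
In check with no legal moves → checkmate.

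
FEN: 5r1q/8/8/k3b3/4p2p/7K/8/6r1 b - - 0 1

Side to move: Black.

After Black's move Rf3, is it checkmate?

After Rf3: white king on h3; in check: yes, from the black rook on f3.
King squares — g2: attacked by Rg1; h2: attacked by Be5; g3: attacked by Rg1; g4: attacked by Rg1; h4: attacked by Qh8.
White has no legal moves → checkmate.

yes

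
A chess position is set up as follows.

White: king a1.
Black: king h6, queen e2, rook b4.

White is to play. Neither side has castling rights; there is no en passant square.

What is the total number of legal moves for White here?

0

White to move; king on a1.
In check: no.
Legal moves: none.
Count: 0.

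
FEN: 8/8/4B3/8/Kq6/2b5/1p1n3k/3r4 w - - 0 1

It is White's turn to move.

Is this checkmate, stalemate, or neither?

checkmate

White to move; white king on a4.
In check: yes, from the black queen on b4.
King squares — a3: attacked by Qb4; b3: attacked by Nd2; b4: attacked by Bc3; a5: attacked by Qb4; b5: attacked by Qb4.
Legal moves for White: none.
In check with no legal moves → checkmate.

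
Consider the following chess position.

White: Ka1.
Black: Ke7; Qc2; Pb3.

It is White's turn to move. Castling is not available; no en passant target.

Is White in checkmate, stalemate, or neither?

White to move; white king on a1.
In check: no.
King squares — b1: attacked by Qc2; a2: attacked by Qc2; b2: attacked by Qc2.
Legal moves for White: none.
Not in check and no legal moves → stalemate.

stalemate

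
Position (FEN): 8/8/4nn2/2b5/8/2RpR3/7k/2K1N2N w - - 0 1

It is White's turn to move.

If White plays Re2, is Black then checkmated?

no

After Re2: black king on h2; in check: yes, from the white rook on e2.
Black has 5 legal replies: Kh3, Kxh1, Kg1, Bf2, dxe2.
In check but a legal move exists → not checkmate.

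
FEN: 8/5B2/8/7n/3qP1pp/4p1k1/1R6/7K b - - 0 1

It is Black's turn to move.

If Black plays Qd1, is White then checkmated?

After Qd1: white king on h1; in check: yes, from the black queen on d1.
King squares — g1: attacked by Qd1; g2: attacked by Kg3; h2: attacked by Kg3.
White has no legal moves → checkmate.

yes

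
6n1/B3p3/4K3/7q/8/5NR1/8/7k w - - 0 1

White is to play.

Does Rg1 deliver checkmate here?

After Rg1: black king on h1; in check: yes, from the white rook on g1.
King squares — g1: attacked by Nf3; g2: attacked by Rg1; h2: attacked by Nf3.
Black has no legal moves → checkmate.

yes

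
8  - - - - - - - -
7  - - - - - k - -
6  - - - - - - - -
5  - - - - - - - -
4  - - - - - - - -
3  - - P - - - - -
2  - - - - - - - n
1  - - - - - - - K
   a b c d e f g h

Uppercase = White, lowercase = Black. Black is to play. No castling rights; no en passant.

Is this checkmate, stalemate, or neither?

Black to move; black king on f7.
In check: no.
Legal moves for Black: Kg8, Kf8, Ke8, Kg7, Ke7, Kg6, Kf6, Ke6, Ng4, Nf3, Nf1.
Black has 11 legal moves and is not in check → neither.

neither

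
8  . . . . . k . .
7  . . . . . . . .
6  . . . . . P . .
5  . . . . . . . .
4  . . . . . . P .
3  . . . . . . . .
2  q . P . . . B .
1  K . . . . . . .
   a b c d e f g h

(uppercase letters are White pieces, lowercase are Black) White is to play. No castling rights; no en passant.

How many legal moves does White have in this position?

White to move; king on a1.
In check: yes, from the black queen on a2.
Legal moves: Kxa2.
Count: 1.

1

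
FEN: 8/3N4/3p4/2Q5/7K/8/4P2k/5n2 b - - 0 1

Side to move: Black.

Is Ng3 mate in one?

After Ng3: white king on h4; in check: no.
White is not in check, so this cannot be checkmate.

no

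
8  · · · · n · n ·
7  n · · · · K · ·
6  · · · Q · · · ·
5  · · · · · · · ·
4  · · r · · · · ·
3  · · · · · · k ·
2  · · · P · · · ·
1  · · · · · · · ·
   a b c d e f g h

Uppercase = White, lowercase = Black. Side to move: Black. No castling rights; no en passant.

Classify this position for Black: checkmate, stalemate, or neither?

Black to move; black king on g3.
In check: yes, from the white queen on d6.
King squares — f2: available; g2: available; h2: attacked by Qd6; f3: available; h3: available; f4: attacked by Qd6; g4: available; h4: available.
Legal moves for Black: Kh4, Kg4, Kh3, Kf3, Kg2, Kf2, Nxd6+, Rf4+.
Black is in check but has 8 legal moves → neither.

neither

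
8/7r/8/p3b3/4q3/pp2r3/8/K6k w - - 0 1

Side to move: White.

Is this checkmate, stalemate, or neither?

checkmate

White to move; white king on a1.
In check: yes, from the black bishop on e5.
King squares — b1: attacked by Qe4; a2: attacked by Pb3; b2: attacked by Pa3.
Legal moves for White: none.
In check with no legal moves → checkmate.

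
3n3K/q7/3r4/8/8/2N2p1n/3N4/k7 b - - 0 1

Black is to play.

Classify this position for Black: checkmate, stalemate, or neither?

neither

Black to move; black king on a1.
In check: no.
Legal moves for Black include: Nf7+, Nb7, Ne6, Nc6, Qb8, Qa8, Qh7+, Qg7+, Qf7, Qe7, Qd7, Qc7, Qb7, Qb6, Qa6, Qc5, Qa5, Qd4+, ... (list truncated; more exist).
Black has legal moves and is not in check → neither.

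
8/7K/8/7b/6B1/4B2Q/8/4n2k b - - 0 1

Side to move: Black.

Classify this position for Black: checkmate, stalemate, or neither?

checkmate

Black to move; black king on h1.
In check: yes, from the white queen on h3.
King squares — g1: attacked by Be3; g2: attacked by Qh3; h2: attacked by Qh3.
Legal moves for Black: none.
In check with no legal moves → checkmate.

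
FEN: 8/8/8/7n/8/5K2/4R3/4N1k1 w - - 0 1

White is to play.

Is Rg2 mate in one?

no

After Rg2: black king on g1; in check: yes, from the white rook on g2.
Black has 2 legal replies: Kh1, Kf1.
In check but a legal move exists → not checkmate.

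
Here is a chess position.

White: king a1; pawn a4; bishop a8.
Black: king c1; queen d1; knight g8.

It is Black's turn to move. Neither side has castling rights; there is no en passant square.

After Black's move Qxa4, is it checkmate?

yes

After Qxa4: white king on a1; in check: yes, from the black queen on a4.
King squares — b1: attacked by Kc1; a2: attacked by Qa4; b2: attacked by Kc1.
White has no legal moves → checkmate.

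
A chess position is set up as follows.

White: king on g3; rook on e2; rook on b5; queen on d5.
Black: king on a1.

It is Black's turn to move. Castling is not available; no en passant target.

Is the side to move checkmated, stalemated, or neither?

stalemate

Black to move; black king on a1.
In check: no.
King squares — b1: attacked by Rb5; a2: attacked by Re2; b2: attacked by Re2.
Legal moves for Black: none.
Not in check and no legal moves → stalemate.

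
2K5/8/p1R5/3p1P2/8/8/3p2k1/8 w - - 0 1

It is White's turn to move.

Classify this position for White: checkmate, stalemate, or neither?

White to move; white king on c8.
In check: no.
Legal moves for White include: Kd8, Kb8, Kd7, Kc7, Kb7, Rc7, Rh6, Rg6+, Rf6, Re6, Rd6, Rb6, Rxa6, Rc5, Rc4, Rc3, Rc2, Rc1, ... (list truncated; more exist).
White has legal moves and is not in check → neither.

neither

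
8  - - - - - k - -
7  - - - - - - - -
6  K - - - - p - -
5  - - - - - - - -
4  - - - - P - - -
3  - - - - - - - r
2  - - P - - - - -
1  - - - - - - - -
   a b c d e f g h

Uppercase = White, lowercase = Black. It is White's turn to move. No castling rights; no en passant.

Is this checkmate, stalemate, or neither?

neither

White to move; white king on a6.
In check: no.
Legal moves for White: Kb7, Ka7, Kb6, Kb5, Ka5, e5, c3, c4.
White has 8 legal moves and is not in check → neither.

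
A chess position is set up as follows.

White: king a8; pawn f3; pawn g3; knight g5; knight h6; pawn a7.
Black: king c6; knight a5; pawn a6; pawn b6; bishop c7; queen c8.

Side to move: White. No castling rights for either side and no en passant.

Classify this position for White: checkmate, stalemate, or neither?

checkmate

White to move; white king on a8.
In check: yes, from the black queen on c8.
King squares — a7: own pawn; b7: attacked by Na5; b8: attacked by Bc7.
Legal moves for White: none.
In check with no legal moves → checkmate.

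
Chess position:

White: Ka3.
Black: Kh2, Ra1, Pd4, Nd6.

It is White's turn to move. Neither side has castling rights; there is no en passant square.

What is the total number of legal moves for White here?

White to move; king on a3.
In check: yes, from the black rook on a1.
Legal moves: Kb4, Kb3, Kb2.
Count: 3.

3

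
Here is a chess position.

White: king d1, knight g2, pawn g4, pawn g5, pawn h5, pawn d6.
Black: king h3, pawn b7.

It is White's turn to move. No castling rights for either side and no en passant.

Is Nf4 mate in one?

After Nf4: black king on h3; in check: yes, from the white knight on f4.
Black has 4 legal replies: Kh4, Kxg4, Kg3, Kh2.
In check but a legal move exists → not checkmate.

no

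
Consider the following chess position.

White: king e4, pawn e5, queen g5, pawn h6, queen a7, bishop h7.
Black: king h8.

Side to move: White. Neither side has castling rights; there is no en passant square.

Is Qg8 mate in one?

After Qg8: black king on h8; in check: yes, from the white queen on g8.
King squares — g7: attacked by Ph6; h7: attacked by Qa7; g8: attacked by Bh7.
Black has no legal moves → checkmate.

yes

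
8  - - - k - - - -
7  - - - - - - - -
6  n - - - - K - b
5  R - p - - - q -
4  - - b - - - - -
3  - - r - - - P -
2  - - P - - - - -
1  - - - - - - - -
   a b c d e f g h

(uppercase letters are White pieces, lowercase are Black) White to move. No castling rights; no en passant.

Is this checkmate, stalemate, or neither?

White to move; white king on f6.
In check: yes, from the black queen on g5.
King squares — e5: attacked by Qg5; f5: attacked by Qg5; g5: attacked by Bh6; e6: attacked by Bc4; g6: attacked by Qg5; e7: attacked by Qg5; f7: attacked by Bc4; g7: attacked by Qg5.
Legal moves for White: none.
In check with no legal moves → checkmate.

checkmate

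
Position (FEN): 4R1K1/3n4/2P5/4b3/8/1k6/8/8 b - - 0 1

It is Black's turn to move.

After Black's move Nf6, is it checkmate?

After Nf6: white king on g8; in check: yes, from the black knight on f6.
White has 4 legal replies: Kh8, Kf8, Kg7, Kf7.
In check but a legal move exists → not checkmate.

no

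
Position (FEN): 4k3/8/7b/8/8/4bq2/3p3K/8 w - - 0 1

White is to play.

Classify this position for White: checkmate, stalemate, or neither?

White to move; white king on h2.
In check: no.
King squares — g1: attacked by Be3; h1: attacked by Qf3; g2: attacked by Qf3; g3: attacked by Qf3; h3: attacked by Qf3.
Legal moves for White: none.
Not in check and no legal moves → stalemate.

stalemate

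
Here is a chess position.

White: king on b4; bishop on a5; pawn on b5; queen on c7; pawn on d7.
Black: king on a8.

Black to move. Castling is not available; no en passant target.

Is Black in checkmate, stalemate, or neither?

stalemate

Black to move; black king on a8.
In check: no.
King squares — a7: attacked by Qc7; b7: attacked by Qc7; b8: attacked by Qc7.
Legal moves for Black: none.
Not in check and no legal moves → stalemate.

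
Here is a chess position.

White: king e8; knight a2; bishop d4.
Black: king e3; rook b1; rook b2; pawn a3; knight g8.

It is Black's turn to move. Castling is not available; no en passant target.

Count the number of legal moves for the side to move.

Black to move; king on e3.
In check: yes, from the white bishop on d4.
Legal moves: Kf4, Ke4, Kxd4, Kf3, Kd3, Ke2, Kd2.
Count: 7.

7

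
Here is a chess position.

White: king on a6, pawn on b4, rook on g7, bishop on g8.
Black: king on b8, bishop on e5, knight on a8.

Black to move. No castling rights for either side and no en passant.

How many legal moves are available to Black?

14

Black to move; king on b8.
In check: no.
Legal moves: Kc8, Nc7+, Nb6, Bxg7, Bc7, Bf6, Bd6, Bf4, Bd4, Bg3, Bc3, Bh2, Bb2, Ba1.
Count: 14.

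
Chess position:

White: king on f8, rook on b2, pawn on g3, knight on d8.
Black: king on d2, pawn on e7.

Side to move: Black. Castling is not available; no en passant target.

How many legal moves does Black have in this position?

6

Black to move; king on d2.
In check: yes, from the white rook on b2.
Legal moves: Ke3, Kd3, Kc3, Ke1, Kd1, Kc1.
Count: 6.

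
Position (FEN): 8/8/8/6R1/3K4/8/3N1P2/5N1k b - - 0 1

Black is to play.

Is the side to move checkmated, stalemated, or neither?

Black to move; black king on h1.
In check: no.
King squares — g1: attacked by Rg5; g2: attacked by Rg5; h2: attacked by Nf1.
Legal moves for Black: none.
Not in check and no legal moves → stalemate.

stalemate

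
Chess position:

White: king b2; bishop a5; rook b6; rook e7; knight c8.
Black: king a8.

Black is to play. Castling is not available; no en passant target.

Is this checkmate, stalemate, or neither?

Black to move; black king on a8.
In check: no.
King squares — a7: attacked by Re7; b7: attacked by Rb6; b8: attacked by Rb6.
Legal moves for Black: none.
Not in check and no legal moves → stalemate.

stalemate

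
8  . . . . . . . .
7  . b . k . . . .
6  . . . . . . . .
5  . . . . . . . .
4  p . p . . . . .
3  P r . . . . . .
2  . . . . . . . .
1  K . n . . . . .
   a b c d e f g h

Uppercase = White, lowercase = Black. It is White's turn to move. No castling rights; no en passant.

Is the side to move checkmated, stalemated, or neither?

stalemate

White to move; white king on a1.
In check: no.
King squares — b1: attacked by Rb3; a2: attacked by Nc1; b2: attacked by Rb3.
Legal moves for White: none.
Not in check and no legal moves → stalemate.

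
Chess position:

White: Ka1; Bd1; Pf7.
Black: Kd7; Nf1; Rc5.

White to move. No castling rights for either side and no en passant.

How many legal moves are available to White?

14

White to move; king on a1.
In check: no.
Legal moves: Bh5, Bg4+, Ba4+, Bf3, Bb3, Be2, Bc2, Kb2, Ka2, Kb1, f8=Q, f8=R, f8=B, f8=N+.
Count: 14.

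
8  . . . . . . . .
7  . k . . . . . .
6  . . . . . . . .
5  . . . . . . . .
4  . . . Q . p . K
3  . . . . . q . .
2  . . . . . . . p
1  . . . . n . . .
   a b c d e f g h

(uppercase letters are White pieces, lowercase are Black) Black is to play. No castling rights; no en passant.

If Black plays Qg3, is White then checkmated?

After Qg3: white king on h4; in check: yes, from the black queen on g3.
White has 1 legal reply: Kh5.
In check but a legal move exists → not checkmate.

no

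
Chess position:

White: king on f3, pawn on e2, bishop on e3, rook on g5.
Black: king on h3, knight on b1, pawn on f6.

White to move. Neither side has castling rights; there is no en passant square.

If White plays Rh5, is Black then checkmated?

yes

After Rh5: black king on h3; in check: yes, from the white rook on h5.
King squares — g2: attacked by Kf3; h2: attacked by Rh5; g3: attacked by Kf3; g4: attacked by Kf3; h4: attacked by Rh5.
Black has no legal moves → checkmate.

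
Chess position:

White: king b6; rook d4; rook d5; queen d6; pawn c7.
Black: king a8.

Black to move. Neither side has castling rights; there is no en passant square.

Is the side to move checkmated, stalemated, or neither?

stalemate

Black to move; black king on a8.
In check: no.
King squares — a7: attacked by Kb6; b7: attacked by Kb6; b8: attacked by Pc7.
Legal moves for Black: none.
Not in check and no legal moves → stalemate.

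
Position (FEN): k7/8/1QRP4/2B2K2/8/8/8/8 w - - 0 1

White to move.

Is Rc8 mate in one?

After Rc8: black king on a8; in check: yes, from the white rook on c8.
King squares — a7: attacked by Qb6; b7: attacked by Qb6; b8: attacked by Qb6.
Black has no legal moves → checkmate.

yes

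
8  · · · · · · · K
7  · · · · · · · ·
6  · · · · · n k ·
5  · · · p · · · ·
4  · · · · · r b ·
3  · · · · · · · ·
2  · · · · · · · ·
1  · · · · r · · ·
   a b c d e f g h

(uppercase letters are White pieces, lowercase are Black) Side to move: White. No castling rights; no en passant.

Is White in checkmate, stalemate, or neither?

stalemate

White to move; white king on h8.
In check: no.
King squares — g7: attacked by Kg6; h7: attacked by Nf6; g8: attacked by Nf6.
Legal moves for White: none.
Not in check and no legal moves → stalemate.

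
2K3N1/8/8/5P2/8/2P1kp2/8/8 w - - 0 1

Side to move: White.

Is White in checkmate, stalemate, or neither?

neither

White to move; white king on c8.
In check: no.
Legal moves for White: Ne7, Nh6, Nf6, Kd8, Kb8, Kd7, Kc7, Kb7, f6, c4.
White has 10 legal moves and is not in check → neither.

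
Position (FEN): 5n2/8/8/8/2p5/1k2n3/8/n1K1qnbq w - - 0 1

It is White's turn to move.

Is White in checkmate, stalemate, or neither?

White to move; white king on c1.
In check: yes, from the black queen on e1.
King squares — b1: attacked by Qe1; d1: attacked by Qe1; b2: attacked by Kb3; c2: attacked by Na1; d2: attacked by Qe1.
Legal moves for White: none.
In check with no legal moves → checkmate.

checkmate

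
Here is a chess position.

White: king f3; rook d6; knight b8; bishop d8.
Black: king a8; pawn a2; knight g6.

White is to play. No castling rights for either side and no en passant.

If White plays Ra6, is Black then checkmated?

After Ra6: black king on a8; in check: yes, from the white rook on a6.
Black has 2 legal replies: Kxb8, Kb7.
In check but a legal move exists → not checkmate.

no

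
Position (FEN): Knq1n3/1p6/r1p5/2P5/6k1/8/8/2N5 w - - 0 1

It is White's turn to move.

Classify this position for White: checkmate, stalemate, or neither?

White to move; white king on a8.
In check: yes, from the black rook on a6.
King squares — a7: attacked by Ra6; b7: attacked by Qc8; b8: attacked by Qc8.
Legal moves for White: none.
In check with no legal moves → checkmate.

checkmate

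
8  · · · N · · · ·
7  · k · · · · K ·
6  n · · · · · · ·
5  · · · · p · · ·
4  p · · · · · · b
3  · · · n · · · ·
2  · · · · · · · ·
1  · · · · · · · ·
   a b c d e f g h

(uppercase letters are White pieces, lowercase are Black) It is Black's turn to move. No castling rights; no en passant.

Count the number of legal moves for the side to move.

7

Black to move; king on b7.
In check: yes, from the white knight on d8.
Legal moves: Kc8, Kb8, Ka8, Kc7, Ka7, Kb6, Bxd8.
Count: 7.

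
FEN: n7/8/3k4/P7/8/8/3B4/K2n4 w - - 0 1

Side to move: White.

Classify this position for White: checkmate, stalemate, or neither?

neither

White to move; white king on a1.
In check: no.
Legal moves for White: Bh6, Bg5, Bf4+, Bb4+, Be3, Bc3, Be1, Bc1, Ka2, Kb1, a6.
White has 11 legal moves and is not in check → neither.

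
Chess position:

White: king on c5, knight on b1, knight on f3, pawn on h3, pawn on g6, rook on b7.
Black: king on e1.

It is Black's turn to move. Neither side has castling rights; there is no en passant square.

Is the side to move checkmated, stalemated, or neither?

neither

Black to move; black king on e1.
In check: yes, from the white knight on f3.
King squares — d1: available; f1: available; d2: attacked by Nb1; e2: available; f2: available.
Legal moves for Black: Kf2, Ke2, Kf1, Kd1.
Black is in check but has 4 legal moves → neither.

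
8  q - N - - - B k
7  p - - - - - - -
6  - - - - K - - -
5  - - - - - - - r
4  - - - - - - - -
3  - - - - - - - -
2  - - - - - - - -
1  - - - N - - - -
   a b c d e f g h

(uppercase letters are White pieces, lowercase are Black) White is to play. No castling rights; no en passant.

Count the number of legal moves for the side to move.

White to move; king on e6.
In check: no.
Legal moves: Bh7, Bf7, Ne7, Nxa7, Nd6, Nb6, Kf7, Ke7, Kd7, Kf6, Kd6, Ne3, Nc3, Nf2, Nb2.
Count: 15.

15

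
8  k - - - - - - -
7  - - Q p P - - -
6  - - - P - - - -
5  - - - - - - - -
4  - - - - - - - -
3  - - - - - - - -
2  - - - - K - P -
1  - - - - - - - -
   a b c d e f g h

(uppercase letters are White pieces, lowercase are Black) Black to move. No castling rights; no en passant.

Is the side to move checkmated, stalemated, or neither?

stalemate

Black to move; black king on a8.
In check: no.
King squares — a7: attacked by Qc7; b7: attacked by Qc7; b8: attacked by Qc7.
Legal moves for Black: none.
Not in check and no legal moves → stalemate.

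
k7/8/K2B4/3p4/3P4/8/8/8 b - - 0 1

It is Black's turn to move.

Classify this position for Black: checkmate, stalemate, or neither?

stalemate

Black to move; black king on a8.
In check: no.
King squares — a7: attacked by Ka6; b7: attacked by Ka6; b8: attacked by Bd6.
Legal moves for Black: none.
Not in check and no legal moves → stalemate.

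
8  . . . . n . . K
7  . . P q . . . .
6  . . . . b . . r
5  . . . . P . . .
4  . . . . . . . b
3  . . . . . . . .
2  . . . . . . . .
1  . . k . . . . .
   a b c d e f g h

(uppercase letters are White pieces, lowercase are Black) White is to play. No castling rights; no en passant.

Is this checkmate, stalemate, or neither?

checkmate

White to move; white king on h8.
In check: yes, from the black rook on h6.
King squares — g7: attacked by Qd7; h7: attacked by Rh6; g8: attacked by Be6.
Legal moves for White: none.
In check with no legal moves → checkmate.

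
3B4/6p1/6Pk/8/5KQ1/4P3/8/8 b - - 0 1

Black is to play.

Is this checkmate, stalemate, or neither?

stalemate

Black to move; black king on h6.
In check: no.
King squares — g5: attacked by Kf4; h5: attacked by Qg4; g6: attacked by Qg4; g7: own pawn; h7: attacked by Pg6.
Legal moves for Black: none.
Not in check and no legal moves → stalemate.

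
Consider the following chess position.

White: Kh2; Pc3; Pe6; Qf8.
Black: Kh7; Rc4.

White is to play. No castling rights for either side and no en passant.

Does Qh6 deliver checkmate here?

After Qh6: black king on h7; in check: yes, from the white queen on h6.
Black has 2 legal replies: Kg8, Kxh6.
In check but a legal move exists → not checkmate.

no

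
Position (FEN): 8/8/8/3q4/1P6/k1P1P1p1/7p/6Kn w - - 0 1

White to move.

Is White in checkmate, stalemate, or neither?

neither

White to move; white king on g1.
In check: yes, from the black pawn on h2.
King squares — f1: available; h1: attacked by Qd5; f2: attacked by Nh1; g2: attacked by Qd5; h2: attacked by Pg3.
Legal moves for White: Kf1.
White is in check but has 1 legal move → neither.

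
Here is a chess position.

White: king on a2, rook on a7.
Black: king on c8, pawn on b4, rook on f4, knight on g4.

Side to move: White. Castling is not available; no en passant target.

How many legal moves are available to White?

White to move; king on a2.
In check: no.
Legal moves: Ra8+, Rh7, Rg7, Rf7, Re7, Rd7, Rc7+, Rb7, Ra6, Ra5, Ra4, Ra3, Kb3, Kb2, Kb1, Ka1.
Count: 16.

16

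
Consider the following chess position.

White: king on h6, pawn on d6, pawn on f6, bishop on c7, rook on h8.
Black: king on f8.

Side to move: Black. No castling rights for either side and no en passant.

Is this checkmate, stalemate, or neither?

neither

Black to move; black king on f8.
In check: yes, from the white rook on h8.
Legal moves for Black: Kf7.
Black is in check but has 1 legal move → neither.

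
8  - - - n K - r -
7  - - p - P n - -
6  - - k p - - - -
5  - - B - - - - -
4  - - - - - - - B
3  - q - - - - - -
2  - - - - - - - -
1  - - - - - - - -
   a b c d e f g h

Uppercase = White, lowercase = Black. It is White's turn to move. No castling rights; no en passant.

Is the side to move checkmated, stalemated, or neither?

checkmate

White to move; white king on e8.
In check: yes, from the black rook on g8.
King squares — d7: attacked by Kc6; e7: own pawn; f7: attacked by Qb3; d8: attacked by Nf7; f8: attacked by Rg8.
Legal moves for White: none.
In check with no legal moves → checkmate.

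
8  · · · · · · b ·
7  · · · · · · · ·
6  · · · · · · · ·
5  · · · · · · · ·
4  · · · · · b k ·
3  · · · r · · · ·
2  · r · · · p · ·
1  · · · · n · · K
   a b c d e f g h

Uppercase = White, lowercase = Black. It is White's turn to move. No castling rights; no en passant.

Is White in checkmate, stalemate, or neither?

stalemate

White to move; white king on h1.
In check: no.
King squares — g1: attacked by Pf2; g2: attacked by Ne1; h2: attacked by Bf4.
Legal moves for White: none.
Not in check and no legal moves → stalemate.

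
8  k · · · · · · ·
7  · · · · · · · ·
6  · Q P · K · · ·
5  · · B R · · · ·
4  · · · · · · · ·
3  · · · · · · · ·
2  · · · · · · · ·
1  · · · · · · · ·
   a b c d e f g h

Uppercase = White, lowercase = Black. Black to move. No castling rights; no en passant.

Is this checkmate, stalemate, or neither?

Black to move; black king on a8.
In check: no.
King squares — a7: attacked by Qb6; b7: attacked by Qb6; b8: attacked by Qb6.
Legal moves for Black: none.
Not in check and no legal moves → stalemate.

stalemate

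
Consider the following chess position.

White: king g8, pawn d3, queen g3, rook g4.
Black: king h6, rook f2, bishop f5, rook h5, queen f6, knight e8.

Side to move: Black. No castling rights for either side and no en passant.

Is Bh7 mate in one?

yes

After Bh7: white king on g8; in check: yes, from the black bishop on h7.
King squares — f7: attacked by Qf6; g7: attacked by Qf6; h7: attacked by Kh6; f8: attacked by Qf6; h8: attacked by Qf6.
White has no legal moves → checkmate.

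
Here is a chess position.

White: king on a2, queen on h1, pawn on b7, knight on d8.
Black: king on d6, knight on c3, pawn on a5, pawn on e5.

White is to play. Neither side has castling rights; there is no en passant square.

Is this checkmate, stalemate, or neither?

White to move; white king on a2.
In check: yes, from the black knight on c3.
King squares — a1: available; b1: attacked by Nc3; b2: available; a3: available; b3: available.
Legal moves for White: Kb3, Ka3, Kb2, Ka1.
White is in check but has 4 legal moves → neither.

neither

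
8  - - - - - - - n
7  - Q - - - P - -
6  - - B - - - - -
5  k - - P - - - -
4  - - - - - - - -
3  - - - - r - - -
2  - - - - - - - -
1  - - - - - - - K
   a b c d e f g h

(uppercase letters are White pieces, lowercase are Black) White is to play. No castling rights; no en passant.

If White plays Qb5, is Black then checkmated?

yes

After Qb5: black king on a5; in check: yes, from the white queen on b5.
King squares — a4: attacked by Qb5; b4: attacked by Qb5; b5: attacked by Bc6; a6: attacked by Qb5; b6: attacked by Qb5.
Black has no legal moves → checkmate.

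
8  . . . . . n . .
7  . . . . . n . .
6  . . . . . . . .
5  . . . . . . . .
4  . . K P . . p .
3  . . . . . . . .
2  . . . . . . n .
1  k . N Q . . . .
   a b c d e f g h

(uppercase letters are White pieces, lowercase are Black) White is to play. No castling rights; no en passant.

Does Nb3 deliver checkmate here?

no

After Nb3: black king on a1; in check: yes, from the white queen on d1 and the white knight on b3.
Black has 2 legal replies: Kb2, Ka2.
In check but a legal move exists → not checkmate.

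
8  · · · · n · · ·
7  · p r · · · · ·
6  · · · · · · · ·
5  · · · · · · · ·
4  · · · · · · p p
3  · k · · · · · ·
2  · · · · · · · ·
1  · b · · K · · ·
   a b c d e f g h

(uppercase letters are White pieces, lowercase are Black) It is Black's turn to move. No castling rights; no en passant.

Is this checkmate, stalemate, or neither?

neither

Black to move; black king on b3.
In check: no.
Legal moves for Black include: Ng7, Nf6, Nd6, Rc8, Rh7, Rg7, Rf7, Re7+, Rd7, Rc6, Rc5, Rc4, Rc3, Rc2, Rc1+, Kc4, Kb4, Ka4, ... (list truncated; more exist).
Black has legal moves and is not in check → neither.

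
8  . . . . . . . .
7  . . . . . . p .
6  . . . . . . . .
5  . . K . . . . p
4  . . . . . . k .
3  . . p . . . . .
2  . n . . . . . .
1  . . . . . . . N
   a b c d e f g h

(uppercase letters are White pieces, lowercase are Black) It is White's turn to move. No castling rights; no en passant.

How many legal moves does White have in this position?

White to move; king on c5.
In check: no.
Legal moves: Kd6, Kc6, Kb6, Kd5, Kb5, Kd4, Kb4, Ng3, Nf2+.
Count: 9.

9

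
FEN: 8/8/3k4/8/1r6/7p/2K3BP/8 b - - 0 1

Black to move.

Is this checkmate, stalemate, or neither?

neither

Black to move; black king on d6.
In check: no.
Legal moves for Black include: Ke7, Kd7, Kc7, Ke6, Ke5, Kc5, Rb8, Rb7, Rb6, Rb5, Rh4, Rg4, Rf4, Re4, Rd4, Rc4+, Ra4, Rb3, ... (list truncated; more exist).
Black has legal moves and is not in check → neither.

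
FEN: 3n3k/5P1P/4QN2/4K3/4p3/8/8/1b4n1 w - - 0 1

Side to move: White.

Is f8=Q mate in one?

yes

After f8=Q: black king on h8; in check: yes, from the white queen on f8.
King squares — g7: attacked by Qf8; h7: attacked by Nf6; g8: attacked by Qe6.
Black has no legal moves → checkmate.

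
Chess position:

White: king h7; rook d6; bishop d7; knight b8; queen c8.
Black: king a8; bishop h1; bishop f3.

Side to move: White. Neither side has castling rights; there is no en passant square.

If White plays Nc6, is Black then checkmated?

After Nc6: black king on a8; in check: yes, from the white queen on c8.
King squares — a7: attacked by Nc6; b7: attacked by Qc8; b8: attacked by Nc6.
Black has no legal moves → checkmate.

yes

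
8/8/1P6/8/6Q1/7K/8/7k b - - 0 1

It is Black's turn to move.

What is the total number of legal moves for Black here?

Black to move; king on h1.
In check: no.
Legal moves: none.
Count: 0.

0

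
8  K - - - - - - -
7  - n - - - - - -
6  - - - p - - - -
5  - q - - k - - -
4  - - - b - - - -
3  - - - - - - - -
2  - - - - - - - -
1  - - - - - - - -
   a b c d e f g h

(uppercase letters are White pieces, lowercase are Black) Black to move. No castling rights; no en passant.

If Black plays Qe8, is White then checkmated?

After Qe8: white king on a8; in check: yes, from the black queen on e8.
White has 1 legal reply: Kxb7.
In check but a legal move exists → not checkmate.

no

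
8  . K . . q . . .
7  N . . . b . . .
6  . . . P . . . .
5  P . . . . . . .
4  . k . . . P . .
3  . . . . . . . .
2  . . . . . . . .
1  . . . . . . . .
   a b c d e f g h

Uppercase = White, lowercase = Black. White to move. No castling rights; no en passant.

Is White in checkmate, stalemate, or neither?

White to move; white king on b8.
In check: yes, from the black queen on e8.
King squares — a7: own knight; b7: available; c7: available; a8: attacked by Qe8; c8: attacked by Qe8.
Legal moves for White: Kc7, Kb7, Nc8.
White is in check but has 3 legal moves → neither.

neither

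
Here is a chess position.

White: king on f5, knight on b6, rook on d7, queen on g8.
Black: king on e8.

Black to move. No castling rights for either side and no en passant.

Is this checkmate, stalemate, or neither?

checkmate

Black to move; black king on e8.
In check: yes, from the white queen on g8.
King squares — d7: attacked by Nb6; e7: attacked by Rd7; f7: attacked by Rd7; d8: attacked by Rd7; f8: attacked by Qg8.
Legal moves for Black: none.
In check with no legal moves → checkmate.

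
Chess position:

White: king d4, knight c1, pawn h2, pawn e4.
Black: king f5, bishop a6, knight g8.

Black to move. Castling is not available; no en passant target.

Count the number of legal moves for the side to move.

Black to move; king on f5.
In check: yes, from the white pawn on e4.
Legal moves: Kg6, Kf6, Ke6, Kg5, Kg4, Kf4.
Count: 6.

6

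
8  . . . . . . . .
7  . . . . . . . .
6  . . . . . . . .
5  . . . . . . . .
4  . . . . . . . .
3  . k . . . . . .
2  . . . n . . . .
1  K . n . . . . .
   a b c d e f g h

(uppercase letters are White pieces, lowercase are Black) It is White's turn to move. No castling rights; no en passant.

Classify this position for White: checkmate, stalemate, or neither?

White to move; white king on a1.
In check: no.
King squares — b1: attacked by Nd2; a2: attacked by Nc1; b2: attacked by Kb3.
Legal moves for White: none.
Not in check and no legal moves → stalemate.

stalemate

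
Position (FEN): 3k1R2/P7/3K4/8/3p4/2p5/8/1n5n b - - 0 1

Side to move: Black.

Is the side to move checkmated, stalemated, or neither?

checkmate

Black to move; black king on d8.
In check: yes, from the white rook on f8.
King squares — c7: attacked by Kd6; d7: attacked by Kd6; e7: attacked by Kd6; c8: attacked by Rf8; e8: attacked by Rf8.
Legal moves for Black: none.
In check with no legal moves → checkmate.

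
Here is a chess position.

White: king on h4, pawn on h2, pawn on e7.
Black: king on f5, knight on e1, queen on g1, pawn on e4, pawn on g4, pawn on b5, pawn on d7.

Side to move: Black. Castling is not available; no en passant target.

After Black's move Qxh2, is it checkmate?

yes

After Qxh2: white king on h4; in check: yes, from the black queen on h2.
King squares — g3: attacked by Qh2; h3: attacked by Qh2; g4: attacked by Kf5; g5: attacked by Kf5; h5: attacked by Qh2.
White has no legal moves → checkmate.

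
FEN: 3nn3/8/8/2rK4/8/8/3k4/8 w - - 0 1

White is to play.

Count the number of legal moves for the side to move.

White to move; king on d5.
In check: yes, from the black rook on c5.
Legal moves: Kxc5, Ke4, Kd4.
Count: 3.

3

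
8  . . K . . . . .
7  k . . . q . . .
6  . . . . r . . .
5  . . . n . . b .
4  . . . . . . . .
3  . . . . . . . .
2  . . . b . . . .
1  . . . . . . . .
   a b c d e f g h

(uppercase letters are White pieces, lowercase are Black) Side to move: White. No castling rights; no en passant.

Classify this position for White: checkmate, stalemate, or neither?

stalemate

White to move; white king on c8.
In check: no.
King squares — b7: attacked by Ka7; c7: attacked by Nd5; d7: attacked by Qe7; b8: attacked by Ka7; d8: attacked by Qe7.
Legal moves for White: none.
Not in check and no legal moves → stalemate.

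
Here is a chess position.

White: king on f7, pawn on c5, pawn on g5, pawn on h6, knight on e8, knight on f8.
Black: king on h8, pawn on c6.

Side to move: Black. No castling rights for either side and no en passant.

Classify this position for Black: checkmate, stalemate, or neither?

stalemate

Black to move; black king on h8.
In check: no.
King squares — g7: attacked by Ph6; h7: attacked by Nf8; g8: attacked by Kf7.
Legal moves for Black: none.
Not in check and no legal moves → stalemate.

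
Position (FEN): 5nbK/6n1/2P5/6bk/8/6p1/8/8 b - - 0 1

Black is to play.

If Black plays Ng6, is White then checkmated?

no

After Ng6: white king on h8; in check: yes, from the black knight on g6.
White has 2 legal replies: Kxg8, Kxg7.
In check but a legal move exists → not checkmate.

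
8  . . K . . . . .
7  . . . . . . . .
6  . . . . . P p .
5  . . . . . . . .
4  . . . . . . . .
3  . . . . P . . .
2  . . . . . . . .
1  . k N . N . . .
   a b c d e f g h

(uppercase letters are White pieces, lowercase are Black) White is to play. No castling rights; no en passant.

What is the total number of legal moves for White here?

15

White to move; king on c8.
In check: no.
Legal moves: Kd8, Kb8, Kd7, Kc7, Kb7, Nf3, Ned3, Ng2, Nc2, Ncd3, Nb3, Ne2, Na2, f7, e4.
Count: 15.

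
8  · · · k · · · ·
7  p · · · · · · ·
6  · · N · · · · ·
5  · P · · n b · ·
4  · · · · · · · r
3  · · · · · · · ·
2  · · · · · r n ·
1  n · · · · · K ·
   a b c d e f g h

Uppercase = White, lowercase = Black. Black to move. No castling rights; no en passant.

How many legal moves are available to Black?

5

Black to move; king on d8.
In check: yes, from the white knight on c6.
Legal moves: Ke8, Kc8, Kd7, Kc7, Nxc6.
Count: 5.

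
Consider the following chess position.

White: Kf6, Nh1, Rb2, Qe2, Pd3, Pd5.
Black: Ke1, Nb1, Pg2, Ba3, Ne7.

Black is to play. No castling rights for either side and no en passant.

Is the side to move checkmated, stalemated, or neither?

Black to move; black king on e1.
In check: yes, from the white queen on e2.
King squares — d1: attacked by Qe2; f1: attacked by Qe2; d2: attacked by Rb2; e2: attacked by Rb2; f2: attacked by Nh1.
Legal moves for Black: none.
In check with no legal moves → checkmate.

checkmate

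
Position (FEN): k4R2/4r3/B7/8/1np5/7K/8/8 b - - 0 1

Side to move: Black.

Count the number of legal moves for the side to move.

2

Black to move; king on a8.
In check: yes, from the white rook on f8.
Legal moves: Ka7, Re8.
Count: 2.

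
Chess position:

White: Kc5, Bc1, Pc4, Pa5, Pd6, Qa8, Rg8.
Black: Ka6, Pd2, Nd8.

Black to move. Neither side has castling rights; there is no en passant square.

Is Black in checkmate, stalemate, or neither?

checkmate

Black to move; black king on a6.
In check: yes, from the white queen on a8.
King squares — a5: attacked by Qa8; b5: attacked by Pc4; b6: attacked by Pa5; a7: attacked by Qa8; b7: attacked by Qa8.
Legal moves for Black: none.
In check with no legal moves → checkmate.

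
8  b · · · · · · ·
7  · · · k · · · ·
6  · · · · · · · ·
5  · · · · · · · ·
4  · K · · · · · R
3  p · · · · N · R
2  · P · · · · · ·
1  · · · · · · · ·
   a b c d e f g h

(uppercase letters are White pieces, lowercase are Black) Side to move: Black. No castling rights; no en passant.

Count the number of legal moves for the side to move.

Black to move; king on d7.
In check: no.
Legal moves: Bb7, Bc6, Bd5, Be4, Bxf3, Ke8, Kd8, Kc8, Ke7, Kc7, Ke6, Kd6, Kc6, axb2, a2.
Count: 15.

15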